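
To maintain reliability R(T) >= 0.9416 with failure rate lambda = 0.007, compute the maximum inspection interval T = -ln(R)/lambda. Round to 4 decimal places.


R_target = 0.9416
lambda = 0.007
-ln(0.9416) = 0.0602
T = 0.0602 / 0.007
T = 8.5964

8.5964


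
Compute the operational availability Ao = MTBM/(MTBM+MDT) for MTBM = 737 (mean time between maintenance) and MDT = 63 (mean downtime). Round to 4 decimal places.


MTBM = 737
MDT = 63
MTBM + MDT = 800
Ao = 737 / 800
Ao = 0.9213

0.9213


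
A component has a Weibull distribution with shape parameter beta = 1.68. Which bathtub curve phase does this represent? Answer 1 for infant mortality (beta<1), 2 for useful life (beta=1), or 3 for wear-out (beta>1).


beta = 1.68
Compare beta to 1:
beta < 1 => infant mortality (phase 1)
beta = 1 => useful life (phase 2)
beta > 1 => wear-out (phase 3)
Since beta = 1.68, this is wear-out (increasing failure rate)
Phase = 3

3


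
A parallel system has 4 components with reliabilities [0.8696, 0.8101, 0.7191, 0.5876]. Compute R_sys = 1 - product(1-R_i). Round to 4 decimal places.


Components: [0.8696, 0.8101, 0.7191, 0.5876]
(1 - 0.8696) = 0.1304, running product = 0.1304
(1 - 0.8101) = 0.1899, running product = 0.0248
(1 - 0.7191) = 0.2809, running product = 0.007
(1 - 0.5876) = 0.4124, running product = 0.0029
Product of (1-R_i) = 0.0029
R_sys = 1 - 0.0029 = 0.9971

0.9971


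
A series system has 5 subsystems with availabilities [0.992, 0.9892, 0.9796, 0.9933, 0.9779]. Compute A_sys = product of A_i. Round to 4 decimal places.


Subsystems: [0.992, 0.9892, 0.9796, 0.9933, 0.9779]
After subsystem 1 (A=0.992): product = 0.992
After subsystem 2 (A=0.9892): product = 0.9813
After subsystem 3 (A=0.9796): product = 0.9613
After subsystem 4 (A=0.9933): product = 0.9548
After subsystem 5 (A=0.9779): product = 0.9337
A_sys = 0.9337

0.9337


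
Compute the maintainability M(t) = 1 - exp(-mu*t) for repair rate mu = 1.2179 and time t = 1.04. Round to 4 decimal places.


mu = 1.2179, t = 1.04
mu * t = 1.2179 * 1.04 = 1.2666
exp(-1.2666) = 0.2818
M(t) = 1 - 0.2818
M(t) = 0.7182

0.7182


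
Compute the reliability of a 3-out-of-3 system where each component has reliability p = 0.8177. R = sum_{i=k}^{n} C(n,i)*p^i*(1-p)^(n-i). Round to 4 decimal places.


k = 3, n = 3, p = 0.8177
i=3: C(3,3)=1 * 0.8177^3 * 0.1823^0 = 0.5467
R = sum of terms = 0.5467

0.5467


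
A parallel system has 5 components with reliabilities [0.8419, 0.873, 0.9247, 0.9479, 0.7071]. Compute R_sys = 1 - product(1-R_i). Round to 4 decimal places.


Components: [0.8419, 0.873, 0.9247, 0.9479, 0.7071]
(1 - 0.8419) = 0.1581, running product = 0.1581
(1 - 0.873) = 0.127, running product = 0.0201
(1 - 0.9247) = 0.0753, running product = 0.0015
(1 - 0.9479) = 0.0521, running product = 0.0001
(1 - 0.7071) = 0.2929, running product = 0.0
Product of (1-R_i) = 0.0
R_sys = 1 - 0.0 = 1.0

1.0


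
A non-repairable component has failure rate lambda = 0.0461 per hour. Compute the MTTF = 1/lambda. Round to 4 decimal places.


lambda = 0.0461
MTTF = 1 / 0.0461
MTTF = 21.692

21.692


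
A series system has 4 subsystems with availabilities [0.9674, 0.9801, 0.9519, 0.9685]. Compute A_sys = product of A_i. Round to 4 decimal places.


Subsystems: [0.9674, 0.9801, 0.9519, 0.9685]
After subsystem 1 (A=0.9674): product = 0.9674
After subsystem 2 (A=0.9801): product = 0.9481
After subsystem 3 (A=0.9519): product = 0.9025
After subsystem 4 (A=0.9685): product = 0.8741
A_sys = 0.8741

0.8741


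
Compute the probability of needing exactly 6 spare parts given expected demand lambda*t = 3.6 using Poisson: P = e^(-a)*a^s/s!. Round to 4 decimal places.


a = 3.6, s = 6
e^(-a) = e^(-3.6) = 0.0273
a^s = 3.6^6 = 2176.7823
s! = 720
P = 0.0273 * 2176.7823 / 720
P = 0.0826

0.0826


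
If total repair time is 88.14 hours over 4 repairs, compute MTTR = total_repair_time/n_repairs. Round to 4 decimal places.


total_repair_time = 88.14
n_repairs = 4
MTTR = 88.14 / 4
MTTR = 22.035

22.035


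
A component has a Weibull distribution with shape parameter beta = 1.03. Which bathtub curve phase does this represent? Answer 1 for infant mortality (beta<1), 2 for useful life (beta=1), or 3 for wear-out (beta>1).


beta = 1.03
Compare beta to 1:
beta < 1 => infant mortality (phase 1)
beta = 1 => useful life (phase 2)
beta > 1 => wear-out (phase 3)
Since beta = 1.03, this is wear-out (increasing failure rate)
Phase = 3

3


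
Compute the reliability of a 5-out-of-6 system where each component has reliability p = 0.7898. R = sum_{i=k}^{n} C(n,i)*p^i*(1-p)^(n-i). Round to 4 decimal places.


k = 5, n = 6, p = 0.7898
i=5: C(6,5)=6 * 0.7898^5 * 0.2102^1 = 0.3876
i=6: C(6,6)=1 * 0.7898^6 * 0.2102^0 = 0.2427
R = sum of terms = 0.6303

0.6303


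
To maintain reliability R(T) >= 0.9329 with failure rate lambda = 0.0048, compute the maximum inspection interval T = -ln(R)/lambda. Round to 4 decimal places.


R_target = 0.9329
lambda = 0.0048
-ln(0.9329) = 0.0695
T = 0.0695 / 0.0048
T = 14.4703

14.4703


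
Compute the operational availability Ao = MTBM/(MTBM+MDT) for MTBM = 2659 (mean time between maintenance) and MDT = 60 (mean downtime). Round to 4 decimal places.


MTBM = 2659
MDT = 60
MTBM + MDT = 2719
Ao = 2659 / 2719
Ao = 0.9779

0.9779


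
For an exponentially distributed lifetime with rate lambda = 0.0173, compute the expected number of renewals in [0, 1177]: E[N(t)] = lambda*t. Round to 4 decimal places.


lambda = 0.0173
t = 1177
E[N(t)] = lambda * t
E[N(t)] = 0.0173 * 1177
E[N(t)] = 20.3621

20.3621


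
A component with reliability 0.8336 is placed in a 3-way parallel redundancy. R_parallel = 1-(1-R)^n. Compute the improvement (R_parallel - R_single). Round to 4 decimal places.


R_single = 0.8336, n = 3
1 - R_single = 0.1664
(1 - R_single)^n = 0.1664^3 = 0.0046
R_parallel = 1 - 0.0046 = 0.9954
Improvement = 0.9954 - 0.8336
Improvement = 0.1618

0.1618


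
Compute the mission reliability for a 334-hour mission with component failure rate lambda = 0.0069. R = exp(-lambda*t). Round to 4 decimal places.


lambda = 0.0069
mission_time = 334
lambda * t = 0.0069 * 334 = 2.3046
R = exp(-2.3046)
R = 0.0998

0.0998


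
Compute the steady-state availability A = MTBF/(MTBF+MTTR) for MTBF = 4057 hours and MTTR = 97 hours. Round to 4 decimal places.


MTBF = 4057
MTTR = 97
MTBF + MTTR = 4154
A = 4057 / 4154
A = 0.9766

0.9766


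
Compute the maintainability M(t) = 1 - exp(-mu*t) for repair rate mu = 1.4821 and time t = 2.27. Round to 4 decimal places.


mu = 1.4821, t = 2.27
mu * t = 1.4821 * 2.27 = 3.3644
exp(-3.3644) = 0.0346
M(t) = 1 - 0.0346
M(t) = 0.9654

0.9654


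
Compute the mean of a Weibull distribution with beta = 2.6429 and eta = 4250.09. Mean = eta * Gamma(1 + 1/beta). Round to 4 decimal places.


beta = 2.6429, eta = 4250.09
1/beta = 0.3784
1 + 1/beta = 1.3784
Gamma(1.3784) = 0.8887
Mean = 4250.09 * 0.8887
Mean = 3776.8727

3776.8727


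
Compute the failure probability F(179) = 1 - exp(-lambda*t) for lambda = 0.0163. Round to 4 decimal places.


lambda = 0.0163, t = 179
lambda * t = 2.9177
exp(-2.9177) = 0.0541
F(t) = 1 - 0.0541
F(t) = 0.9459

0.9459


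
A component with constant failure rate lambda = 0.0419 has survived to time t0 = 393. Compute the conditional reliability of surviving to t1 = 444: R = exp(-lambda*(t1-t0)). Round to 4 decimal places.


lambda = 0.0419
t0 = 393, t1 = 444
t1 - t0 = 51
lambda * (t1-t0) = 0.0419 * 51 = 2.1369
R = exp(-2.1369)
R = 0.118

0.118


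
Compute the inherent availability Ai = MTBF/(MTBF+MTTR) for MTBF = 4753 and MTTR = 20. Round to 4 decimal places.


MTBF = 4753
MTTR = 20
MTBF + MTTR = 4773
Ai = 4753 / 4773
Ai = 0.9958

0.9958


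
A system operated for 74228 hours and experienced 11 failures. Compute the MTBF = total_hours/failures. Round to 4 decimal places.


total_hours = 74228
failures = 11
MTBF = 74228 / 11
MTBF = 6748.0

6748.0


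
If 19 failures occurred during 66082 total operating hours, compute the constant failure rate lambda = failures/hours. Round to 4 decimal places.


failures = 19
total_hours = 66082
lambda = 19 / 66082
lambda = 0.0003

0.0003


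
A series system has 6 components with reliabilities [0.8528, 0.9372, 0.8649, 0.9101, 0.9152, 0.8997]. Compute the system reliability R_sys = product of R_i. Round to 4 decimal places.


Components: [0.8528, 0.9372, 0.8649, 0.9101, 0.9152, 0.8997]
After component 1 (R=0.8528): product = 0.8528
After component 2 (R=0.9372): product = 0.7992
After component 3 (R=0.8649): product = 0.6913
After component 4 (R=0.9101): product = 0.6291
After component 5 (R=0.9152): product = 0.5758
After component 6 (R=0.8997): product = 0.518
R_sys = 0.518

0.518


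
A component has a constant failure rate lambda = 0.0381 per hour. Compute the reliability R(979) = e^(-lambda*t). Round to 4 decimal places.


lambda = 0.0381
t = 979
lambda * t = 37.2999
R(t) = e^(-37.2999)
R(t) = 0.0

0.0


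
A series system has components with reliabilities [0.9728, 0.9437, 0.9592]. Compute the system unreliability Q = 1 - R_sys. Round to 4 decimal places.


Components: [0.9728, 0.9437, 0.9592]
After component 1: product = 0.9728
After component 2: product = 0.918
After component 3: product = 0.8806
R_sys = 0.8806
Q = 1 - 0.8806 = 0.1194

0.1194


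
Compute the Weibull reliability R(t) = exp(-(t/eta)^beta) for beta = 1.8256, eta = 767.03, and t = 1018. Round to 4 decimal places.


beta = 1.8256, eta = 767.03, t = 1018
t/eta = 1018 / 767.03 = 1.3272
(t/eta)^beta = 1.3272^1.8256 = 1.6766
R(t) = exp(-1.6766)
R(t) = 0.187

0.187


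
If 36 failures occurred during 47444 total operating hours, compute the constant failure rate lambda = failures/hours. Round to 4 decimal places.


failures = 36
total_hours = 47444
lambda = 36 / 47444
lambda = 0.0008

0.0008


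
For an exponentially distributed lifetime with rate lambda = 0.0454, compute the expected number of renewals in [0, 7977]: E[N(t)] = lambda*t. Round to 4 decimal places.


lambda = 0.0454
t = 7977
E[N(t)] = lambda * t
E[N(t)] = 0.0454 * 7977
E[N(t)] = 362.1558

362.1558


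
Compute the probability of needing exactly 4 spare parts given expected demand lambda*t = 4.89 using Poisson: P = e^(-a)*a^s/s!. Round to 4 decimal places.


a = 4.89, s = 4
e^(-a) = e^(-4.89) = 0.0075
a^s = 4.89^4 = 571.7885
s! = 24
P = 0.0075 * 571.7885 / 24
P = 0.1792

0.1792


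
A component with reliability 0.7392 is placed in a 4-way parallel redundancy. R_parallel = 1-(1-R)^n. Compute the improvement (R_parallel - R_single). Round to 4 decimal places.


R_single = 0.7392, n = 4
1 - R_single = 0.2608
(1 - R_single)^n = 0.2608^4 = 0.0046
R_parallel = 1 - 0.0046 = 0.9954
Improvement = 0.9954 - 0.7392
Improvement = 0.2562

0.2562


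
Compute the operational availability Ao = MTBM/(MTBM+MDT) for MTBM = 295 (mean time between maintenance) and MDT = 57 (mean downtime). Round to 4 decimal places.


MTBM = 295
MDT = 57
MTBM + MDT = 352
Ao = 295 / 352
Ao = 0.8381

0.8381


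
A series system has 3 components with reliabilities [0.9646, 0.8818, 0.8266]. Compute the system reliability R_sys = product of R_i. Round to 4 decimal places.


Components: [0.9646, 0.8818, 0.8266]
After component 1 (R=0.9646): product = 0.9646
After component 2 (R=0.8818): product = 0.8506
After component 3 (R=0.8266): product = 0.7031
R_sys = 0.7031

0.7031


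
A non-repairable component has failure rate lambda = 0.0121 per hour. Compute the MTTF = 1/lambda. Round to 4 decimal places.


lambda = 0.0121
MTTF = 1 / 0.0121
MTTF = 82.6446

82.6446


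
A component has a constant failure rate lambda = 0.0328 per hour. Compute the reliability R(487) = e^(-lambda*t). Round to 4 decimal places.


lambda = 0.0328
t = 487
lambda * t = 15.9736
R(t) = e^(-15.9736)
R(t) = 0.0

0.0


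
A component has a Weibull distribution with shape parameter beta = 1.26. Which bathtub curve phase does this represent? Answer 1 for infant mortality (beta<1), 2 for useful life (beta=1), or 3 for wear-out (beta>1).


beta = 1.26
Compare beta to 1:
beta < 1 => infant mortality (phase 1)
beta = 1 => useful life (phase 2)
beta > 1 => wear-out (phase 3)
Since beta = 1.26, this is wear-out (increasing failure rate)
Phase = 3

3


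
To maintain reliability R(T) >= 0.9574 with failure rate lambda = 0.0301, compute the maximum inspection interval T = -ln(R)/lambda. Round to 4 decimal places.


R_target = 0.9574
lambda = 0.0301
-ln(0.9574) = 0.0435
T = 0.0435 / 0.0301
T = 1.4463

1.4463


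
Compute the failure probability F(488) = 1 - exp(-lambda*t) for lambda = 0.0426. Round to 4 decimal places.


lambda = 0.0426, t = 488
lambda * t = 20.7888
exp(-20.7888) = 0.0
F(t) = 1 - 0.0
F(t) = 1.0

1.0


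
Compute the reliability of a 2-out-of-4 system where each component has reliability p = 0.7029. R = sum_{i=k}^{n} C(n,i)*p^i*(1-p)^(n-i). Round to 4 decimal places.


k = 2, n = 4, p = 0.7029
i=2: C(4,2)=6 * 0.7029^2 * 0.2971^2 = 0.2617
i=3: C(4,3)=4 * 0.7029^3 * 0.2971^1 = 0.4127
i=4: C(4,4)=1 * 0.7029^4 * 0.2971^0 = 0.2441
R = sum of terms = 0.9185

0.9185


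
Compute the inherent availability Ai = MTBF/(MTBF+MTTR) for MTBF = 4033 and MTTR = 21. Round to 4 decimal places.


MTBF = 4033
MTTR = 21
MTBF + MTTR = 4054
Ai = 4033 / 4054
Ai = 0.9948

0.9948


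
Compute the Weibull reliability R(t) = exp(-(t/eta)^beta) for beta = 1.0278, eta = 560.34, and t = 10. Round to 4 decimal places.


beta = 1.0278, eta = 560.34, t = 10
t/eta = 10 / 560.34 = 0.0178
(t/eta)^beta = 0.0178^1.0278 = 0.016
R(t) = exp(-0.016)
R(t) = 0.9842

0.9842


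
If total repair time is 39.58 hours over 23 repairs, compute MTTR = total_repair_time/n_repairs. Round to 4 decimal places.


total_repair_time = 39.58
n_repairs = 23
MTTR = 39.58 / 23
MTTR = 1.7209

1.7209


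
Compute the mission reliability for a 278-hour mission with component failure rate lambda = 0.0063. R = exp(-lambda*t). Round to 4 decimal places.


lambda = 0.0063
mission_time = 278
lambda * t = 0.0063 * 278 = 1.7514
R = exp(-1.7514)
R = 0.1735

0.1735


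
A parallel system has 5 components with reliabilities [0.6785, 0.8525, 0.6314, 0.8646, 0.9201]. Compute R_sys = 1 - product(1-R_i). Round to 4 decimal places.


Components: [0.6785, 0.8525, 0.6314, 0.8646, 0.9201]
(1 - 0.6785) = 0.3215, running product = 0.3215
(1 - 0.8525) = 0.1475, running product = 0.0474
(1 - 0.6314) = 0.3686, running product = 0.0175
(1 - 0.8646) = 0.1354, running product = 0.0024
(1 - 0.9201) = 0.0799, running product = 0.0002
Product of (1-R_i) = 0.0002
R_sys = 1 - 0.0002 = 0.9998

0.9998


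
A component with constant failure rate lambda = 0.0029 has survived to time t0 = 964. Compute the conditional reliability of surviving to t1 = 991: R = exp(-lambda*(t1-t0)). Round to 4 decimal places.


lambda = 0.0029
t0 = 964, t1 = 991
t1 - t0 = 27
lambda * (t1-t0) = 0.0029 * 27 = 0.0783
R = exp(-0.0783)
R = 0.9247

0.9247


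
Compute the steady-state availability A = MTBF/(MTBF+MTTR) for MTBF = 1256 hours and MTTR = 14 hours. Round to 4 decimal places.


MTBF = 1256
MTTR = 14
MTBF + MTTR = 1270
A = 1256 / 1270
A = 0.989

0.989


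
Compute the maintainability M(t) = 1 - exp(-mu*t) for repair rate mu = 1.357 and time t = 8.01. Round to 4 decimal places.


mu = 1.357, t = 8.01
mu * t = 1.357 * 8.01 = 10.8696
exp(-10.8696) = 0.0
M(t) = 1 - 0.0
M(t) = 1.0

1.0


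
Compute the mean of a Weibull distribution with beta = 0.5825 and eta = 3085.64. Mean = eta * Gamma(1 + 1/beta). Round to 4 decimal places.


beta = 0.5825, eta = 3085.64
1/beta = 1.7167
1 + 1/beta = 2.7167
Gamma(2.7167) = 1.5655
Mean = 3085.64 * 1.5655
Mean = 4830.6395

4830.6395


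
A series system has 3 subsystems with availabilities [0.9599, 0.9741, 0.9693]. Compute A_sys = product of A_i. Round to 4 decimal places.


Subsystems: [0.9599, 0.9741, 0.9693]
After subsystem 1 (A=0.9599): product = 0.9599
After subsystem 2 (A=0.9741): product = 0.935
After subsystem 3 (A=0.9693): product = 0.9063
A_sys = 0.9063

0.9063


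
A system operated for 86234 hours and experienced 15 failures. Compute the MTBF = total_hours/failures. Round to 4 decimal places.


total_hours = 86234
failures = 15
MTBF = 86234 / 15
MTBF = 5748.9333

5748.9333


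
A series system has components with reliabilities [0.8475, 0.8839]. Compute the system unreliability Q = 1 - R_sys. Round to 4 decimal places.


Components: [0.8475, 0.8839]
After component 1: product = 0.8475
After component 2: product = 0.7491
R_sys = 0.7491
Q = 1 - 0.7491 = 0.2509

0.2509


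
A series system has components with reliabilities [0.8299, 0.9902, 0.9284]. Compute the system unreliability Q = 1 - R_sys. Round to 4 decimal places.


Components: [0.8299, 0.9902, 0.9284]
After component 1: product = 0.8299
After component 2: product = 0.8218
After component 3: product = 0.7629
R_sys = 0.7629
Q = 1 - 0.7629 = 0.2371

0.2371


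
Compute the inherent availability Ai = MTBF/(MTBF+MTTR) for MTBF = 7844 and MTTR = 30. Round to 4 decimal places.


MTBF = 7844
MTTR = 30
MTBF + MTTR = 7874
Ai = 7844 / 7874
Ai = 0.9962

0.9962


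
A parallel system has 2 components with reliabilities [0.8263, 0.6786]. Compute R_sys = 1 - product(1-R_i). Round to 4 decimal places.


Components: [0.8263, 0.6786]
(1 - 0.8263) = 0.1737, running product = 0.1737
(1 - 0.6786) = 0.3214, running product = 0.0558
Product of (1-R_i) = 0.0558
R_sys = 1 - 0.0558 = 0.9442

0.9442


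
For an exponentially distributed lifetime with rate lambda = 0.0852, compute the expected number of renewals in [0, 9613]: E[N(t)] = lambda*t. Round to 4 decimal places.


lambda = 0.0852
t = 9613
E[N(t)] = lambda * t
E[N(t)] = 0.0852 * 9613
E[N(t)] = 819.0276

819.0276


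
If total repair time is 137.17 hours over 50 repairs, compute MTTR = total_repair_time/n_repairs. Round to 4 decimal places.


total_repair_time = 137.17
n_repairs = 50
MTTR = 137.17 / 50
MTTR = 2.7434

2.7434


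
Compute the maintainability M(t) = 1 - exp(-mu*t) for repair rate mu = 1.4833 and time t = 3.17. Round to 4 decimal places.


mu = 1.4833, t = 3.17
mu * t = 1.4833 * 3.17 = 4.7021
exp(-4.7021) = 0.0091
M(t) = 1 - 0.0091
M(t) = 0.9909

0.9909


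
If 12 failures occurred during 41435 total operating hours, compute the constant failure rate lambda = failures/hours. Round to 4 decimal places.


failures = 12
total_hours = 41435
lambda = 12 / 41435
lambda = 0.0003

0.0003


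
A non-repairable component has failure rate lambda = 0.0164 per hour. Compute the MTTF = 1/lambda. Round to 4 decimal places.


lambda = 0.0164
MTTF = 1 / 0.0164
MTTF = 60.9756

60.9756


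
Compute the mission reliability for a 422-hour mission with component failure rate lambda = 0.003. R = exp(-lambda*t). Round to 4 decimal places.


lambda = 0.003
mission_time = 422
lambda * t = 0.003 * 422 = 1.266
R = exp(-1.266)
R = 0.282

0.282


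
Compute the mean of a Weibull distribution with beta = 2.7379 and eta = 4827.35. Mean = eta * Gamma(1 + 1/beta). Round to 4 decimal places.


beta = 2.7379, eta = 4827.35
1/beta = 0.3652
1 + 1/beta = 1.3652
Gamma(1.3652) = 0.8897
Mean = 4827.35 * 0.8897
Mean = 4294.9702

4294.9702


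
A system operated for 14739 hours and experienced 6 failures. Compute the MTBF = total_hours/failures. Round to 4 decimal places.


total_hours = 14739
failures = 6
MTBF = 14739 / 6
MTBF = 2456.5

2456.5


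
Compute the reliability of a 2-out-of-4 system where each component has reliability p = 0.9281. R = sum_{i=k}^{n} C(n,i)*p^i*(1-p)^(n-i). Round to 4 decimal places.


k = 2, n = 4, p = 0.9281
i=2: C(4,2)=6 * 0.9281^2 * 0.0719^2 = 0.0267
i=3: C(4,3)=4 * 0.9281^3 * 0.0719^1 = 0.2299
i=4: C(4,4)=1 * 0.9281^4 * 0.0719^0 = 0.742
R = sum of terms = 0.9986

0.9986


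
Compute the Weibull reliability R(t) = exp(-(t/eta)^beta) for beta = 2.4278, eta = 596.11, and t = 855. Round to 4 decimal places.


beta = 2.4278, eta = 596.11, t = 855
t/eta = 855 / 596.11 = 1.4343
(t/eta)^beta = 1.4343^2.4278 = 2.4004
R(t) = exp(-2.4004)
R(t) = 0.0907

0.0907


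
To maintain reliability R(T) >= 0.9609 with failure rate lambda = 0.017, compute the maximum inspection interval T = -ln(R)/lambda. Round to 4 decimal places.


R_target = 0.9609
lambda = 0.017
-ln(0.9609) = 0.0399
T = 0.0399 / 0.017
T = 2.3462

2.3462


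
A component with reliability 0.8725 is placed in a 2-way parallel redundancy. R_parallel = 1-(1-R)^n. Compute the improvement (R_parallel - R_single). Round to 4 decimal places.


R_single = 0.8725, n = 2
1 - R_single = 0.1275
(1 - R_single)^n = 0.1275^2 = 0.0163
R_parallel = 1 - 0.0163 = 0.9837
Improvement = 0.9837 - 0.8725
Improvement = 0.1112

0.1112


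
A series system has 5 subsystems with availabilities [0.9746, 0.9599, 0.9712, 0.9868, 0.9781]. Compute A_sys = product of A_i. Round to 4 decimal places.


Subsystems: [0.9746, 0.9599, 0.9712, 0.9868, 0.9781]
After subsystem 1 (A=0.9746): product = 0.9746
After subsystem 2 (A=0.9599): product = 0.9355
After subsystem 3 (A=0.9712): product = 0.9086
After subsystem 4 (A=0.9868): product = 0.8966
After subsystem 5 (A=0.9781): product = 0.8769
A_sys = 0.8769

0.8769


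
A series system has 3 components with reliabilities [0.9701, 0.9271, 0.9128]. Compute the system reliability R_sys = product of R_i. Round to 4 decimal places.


Components: [0.9701, 0.9271, 0.9128]
After component 1 (R=0.9701): product = 0.9701
After component 2 (R=0.9271): product = 0.8994
After component 3 (R=0.9128): product = 0.821
R_sys = 0.821

0.821


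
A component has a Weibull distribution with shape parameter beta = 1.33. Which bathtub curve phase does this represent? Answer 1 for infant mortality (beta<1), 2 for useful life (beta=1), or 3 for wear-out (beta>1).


beta = 1.33
Compare beta to 1:
beta < 1 => infant mortality (phase 1)
beta = 1 => useful life (phase 2)
beta > 1 => wear-out (phase 3)
Since beta = 1.33, this is wear-out (increasing failure rate)
Phase = 3

3


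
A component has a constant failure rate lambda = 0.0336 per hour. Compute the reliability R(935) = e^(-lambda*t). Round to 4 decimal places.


lambda = 0.0336
t = 935
lambda * t = 31.416
R(t) = e^(-31.416)
R(t) = 0.0

0.0


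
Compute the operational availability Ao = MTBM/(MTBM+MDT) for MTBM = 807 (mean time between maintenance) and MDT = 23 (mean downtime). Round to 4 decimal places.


MTBM = 807
MDT = 23
MTBM + MDT = 830
Ao = 807 / 830
Ao = 0.9723

0.9723


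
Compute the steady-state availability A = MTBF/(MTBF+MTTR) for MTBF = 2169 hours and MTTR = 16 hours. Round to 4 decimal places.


MTBF = 2169
MTTR = 16
MTBF + MTTR = 2185
A = 2169 / 2185
A = 0.9927

0.9927


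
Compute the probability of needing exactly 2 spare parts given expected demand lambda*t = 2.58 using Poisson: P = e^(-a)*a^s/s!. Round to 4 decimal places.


a = 2.58, s = 2
e^(-a) = e^(-2.58) = 0.0758
a^s = 2.58^2 = 6.6564
s! = 2
P = 0.0758 * 6.6564 / 2
P = 0.2522

0.2522


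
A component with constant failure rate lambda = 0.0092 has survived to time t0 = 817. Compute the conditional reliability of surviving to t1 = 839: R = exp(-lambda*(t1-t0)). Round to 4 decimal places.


lambda = 0.0092
t0 = 817, t1 = 839
t1 - t0 = 22
lambda * (t1-t0) = 0.0092 * 22 = 0.2024
R = exp(-0.2024)
R = 0.8168

0.8168


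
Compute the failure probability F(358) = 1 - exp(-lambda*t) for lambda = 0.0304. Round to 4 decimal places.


lambda = 0.0304, t = 358
lambda * t = 10.8832
exp(-10.8832) = 0.0
F(t) = 1 - 0.0
F(t) = 1.0

1.0


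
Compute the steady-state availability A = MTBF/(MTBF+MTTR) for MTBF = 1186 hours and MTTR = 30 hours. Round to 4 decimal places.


MTBF = 1186
MTTR = 30
MTBF + MTTR = 1216
A = 1186 / 1216
A = 0.9753

0.9753


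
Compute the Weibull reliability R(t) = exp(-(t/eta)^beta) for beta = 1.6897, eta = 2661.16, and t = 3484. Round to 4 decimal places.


beta = 1.6897, eta = 2661.16, t = 3484
t/eta = 3484 / 2661.16 = 1.3092
(t/eta)^beta = 1.3092^1.6897 = 1.5765
R(t) = exp(-1.5765)
R(t) = 0.2067

0.2067


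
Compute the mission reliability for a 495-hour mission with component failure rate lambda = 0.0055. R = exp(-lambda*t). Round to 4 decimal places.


lambda = 0.0055
mission_time = 495
lambda * t = 0.0055 * 495 = 2.7225
R = exp(-2.7225)
R = 0.0657

0.0657


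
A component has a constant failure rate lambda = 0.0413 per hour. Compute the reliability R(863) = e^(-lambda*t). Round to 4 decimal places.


lambda = 0.0413
t = 863
lambda * t = 35.6419
R(t) = e^(-35.6419)
R(t) = 0.0

0.0


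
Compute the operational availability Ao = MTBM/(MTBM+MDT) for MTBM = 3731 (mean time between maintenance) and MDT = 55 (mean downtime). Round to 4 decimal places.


MTBM = 3731
MDT = 55
MTBM + MDT = 3786
Ao = 3731 / 3786
Ao = 0.9855

0.9855


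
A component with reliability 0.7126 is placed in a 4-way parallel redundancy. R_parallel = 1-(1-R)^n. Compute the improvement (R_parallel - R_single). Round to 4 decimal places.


R_single = 0.7126, n = 4
1 - R_single = 0.2874
(1 - R_single)^n = 0.2874^4 = 0.0068
R_parallel = 1 - 0.0068 = 0.9932
Improvement = 0.9932 - 0.7126
Improvement = 0.2806

0.2806


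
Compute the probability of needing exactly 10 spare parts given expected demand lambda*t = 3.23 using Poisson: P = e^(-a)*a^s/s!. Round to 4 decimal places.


a = 3.23, s = 10
e^(-a) = e^(-3.23) = 0.0396
a^s = 3.23^10 = 123601.9218
s! = 3628800
P = 0.0396 * 123601.9218 / 3628800
P = 0.0013

0.0013


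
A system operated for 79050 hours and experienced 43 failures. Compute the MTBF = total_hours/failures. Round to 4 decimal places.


total_hours = 79050
failures = 43
MTBF = 79050 / 43
MTBF = 1838.3721

1838.3721


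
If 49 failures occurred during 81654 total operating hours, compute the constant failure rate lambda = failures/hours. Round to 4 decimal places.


failures = 49
total_hours = 81654
lambda = 49 / 81654
lambda = 0.0006

0.0006


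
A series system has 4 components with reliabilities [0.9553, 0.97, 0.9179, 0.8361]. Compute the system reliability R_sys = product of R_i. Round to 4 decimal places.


Components: [0.9553, 0.97, 0.9179, 0.8361]
After component 1 (R=0.9553): product = 0.9553
After component 2 (R=0.97): product = 0.9266
After component 3 (R=0.9179): product = 0.8506
After component 4 (R=0.8361): product = 0.7112
R_sys = 0.7112

0.7112


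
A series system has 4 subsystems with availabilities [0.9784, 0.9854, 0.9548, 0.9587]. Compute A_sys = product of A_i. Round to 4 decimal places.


Subsystems: [0.9784, 0.9854, 0.9548, 0.9587]
After subsystem 1 (A=0.9784): product = 0.9784
After subsystem 2 (A=0.9854): product = 0.9641
After subsystem 3 (A=0.9548): product = 0.9205
After subsystem 4 (A=0.9587): product = 0.8825
A_sys = 0.8825

0.8825


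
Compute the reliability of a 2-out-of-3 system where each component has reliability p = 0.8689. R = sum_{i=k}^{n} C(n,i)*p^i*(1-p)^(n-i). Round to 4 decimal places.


k = 2, n = 3, p = 0.8689
i=2: C(3,2)=3 * 0.8689^2 * 0.1311^1 = 0.2969
i=3: C(3,3)=1 * 0.8689^3 * 0.1311^0 = 0.656
R = sum of terms = 0.9529

0.9529


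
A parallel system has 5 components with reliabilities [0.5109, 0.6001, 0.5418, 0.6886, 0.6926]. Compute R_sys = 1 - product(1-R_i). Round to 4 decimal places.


Components: [0.5109, 0.6001, 0.5418, 0.6886, 0.6926]
(1 - 0.5109) = 0.4891, running product = 0.4891
(1 - 0.6001) = 0.3999, running product = 0.1956
(1 - 0.5418) = 0.4582, running product = 0.0896
(1 - 0.6886) = 0.3114, running product = 0.0279
(1 - 0.6926) = 0.3074, running product = 0.0086
Product of (1-R_i) = 0.0086
R_sys = 1 - 0.0086 = 0.9914

0.9914


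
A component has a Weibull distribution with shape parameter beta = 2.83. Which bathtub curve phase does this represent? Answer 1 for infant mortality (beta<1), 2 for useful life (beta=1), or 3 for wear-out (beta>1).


beta = 2.83
Compare beta to 1:
beta < 1 => infant mortality (phase 1)
beta = 1 => useful life (phase 2)
beta > 1 => wear-out (phase 3)
Since beta = 2.83, this is wear-out (increasing failure rate)
Phase = 3

3


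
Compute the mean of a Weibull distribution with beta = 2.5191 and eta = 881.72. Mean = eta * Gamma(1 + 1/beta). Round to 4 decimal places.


beta = 2.5191, eta = 881.72
1/beta = 0.397
1 + 1/beta = 1.397
Gamma(1.397) = 0.8874
Mean = 881.72 * 0.8874
Mean = 782.4676

782.4676


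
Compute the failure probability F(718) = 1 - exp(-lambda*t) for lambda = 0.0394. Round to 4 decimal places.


lambda = 0.0394, t = 718
lambda * t = 28.2892
exp(-28.2892) = 0.0
F(t) = 1 - 0.0
F(t) = 1.0

1.0


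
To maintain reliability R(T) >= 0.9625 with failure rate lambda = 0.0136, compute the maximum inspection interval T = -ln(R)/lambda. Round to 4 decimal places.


R_target = 0.9625
lambda = 0.0136
-ln(0.9625) = 0.0382
T = 0.0382 / 0.0136
T = 2.8104

2.8104


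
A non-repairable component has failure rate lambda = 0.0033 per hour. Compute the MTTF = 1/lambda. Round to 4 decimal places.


lambda = 0.0033
MTTF = 1 / 0.0033
MTTF = 303.0303

303.0303


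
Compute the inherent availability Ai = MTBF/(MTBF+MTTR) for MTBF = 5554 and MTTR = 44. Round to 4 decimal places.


MTBF = 5554
MTTR = 44
MTBF + MTTR = 5598
Ai = 5554 / 5598
Ai = 0.9921

0.9921


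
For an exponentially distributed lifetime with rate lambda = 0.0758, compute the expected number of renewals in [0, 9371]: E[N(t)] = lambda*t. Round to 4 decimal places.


lambda = 0.0758
t = 9371
E[N(t)] = lambda * t
E[N(t)] = 0.0758 * 9371
E[N(t)] = 710.3218

710.3218


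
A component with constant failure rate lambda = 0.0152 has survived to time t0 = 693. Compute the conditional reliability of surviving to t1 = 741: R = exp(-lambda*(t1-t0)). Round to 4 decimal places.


lambda = 0.0152
t0 = 693, t1 = 741
t1 - t0 = 48
lambda * (t1-t0) = 0.0152 * 48 = 0.7296
R = exp(-0.7296)
R = 0.4821

0.4821


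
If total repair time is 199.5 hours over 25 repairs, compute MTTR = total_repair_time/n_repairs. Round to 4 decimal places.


total_repair_time = 199.5
n_repairs = 25
MTTR = 199.5 / 25
MTTR = 7.98

7.98


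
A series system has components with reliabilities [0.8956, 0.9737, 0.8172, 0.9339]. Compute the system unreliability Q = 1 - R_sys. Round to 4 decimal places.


Components: [0.8956, 0.9737, 0.8172, 0.9339]
After component 1: product = 0.8956
After component 2: product = 0.872
After component 3: product = 0.7126
After component 4: product = 0.6655
R_sys = 0.6655
Q = 1 - 0.6655 = 0.3345

0.3345


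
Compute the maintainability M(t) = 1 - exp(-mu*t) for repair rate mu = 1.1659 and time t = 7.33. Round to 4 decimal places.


mu = 1.1659, t = 7.33
mu * t = 1.1659 * 7.33 = 8.546
exp(-8.546) = 0.0002
M(t) = 1 - 0.0002
M(t) = 0.9998

0.9998


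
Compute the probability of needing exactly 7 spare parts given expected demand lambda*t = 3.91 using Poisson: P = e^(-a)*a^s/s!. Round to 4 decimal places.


a = 3.91, s = 7
e^(-a) = e^(-3.91) = 0.02
a^s = 3.91^7 = 13971.3156
s! = 5040
P = 0.02 * 13971.3156 / 5040
P = 0.0556

0.0556


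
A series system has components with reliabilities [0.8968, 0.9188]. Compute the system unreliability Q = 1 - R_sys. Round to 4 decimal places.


Components: [0.8968, 0.9188]
After component 1: product = 0.8968
After component 2: product = 0.824
R_sys = 0.824
Q = 1 - 0.824 = 0.176

0.176


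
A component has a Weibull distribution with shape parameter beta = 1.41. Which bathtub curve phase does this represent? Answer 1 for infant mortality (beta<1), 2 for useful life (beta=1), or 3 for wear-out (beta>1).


beta = 1.41
Compare beta to 1:
beta < 1 => infant mortality (phase 1)
beta = 1 => useful life (phase 2)
beta > 1 => wear-out (phase 3)
Since beta = 1.41, this is wear-out (increasing failure rate)
Phase = 3

3


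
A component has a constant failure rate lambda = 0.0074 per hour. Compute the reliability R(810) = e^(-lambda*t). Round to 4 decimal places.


lambda = 0.0074
t = 810
lambda * t = 5.994
R(t) = e^(-5.994)
R(t) = 0.0025

0.0025


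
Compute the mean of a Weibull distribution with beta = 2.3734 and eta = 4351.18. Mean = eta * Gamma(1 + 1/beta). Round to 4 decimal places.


beta = 2.3734, eta = 4351.18
1/beta = 0.4213
1 + 1/beta = 1.4213
Gamma(1.4213) = 0.8863
Mean = 4351.18 * 0.8863
Mean = 3856.4853

3856.4853


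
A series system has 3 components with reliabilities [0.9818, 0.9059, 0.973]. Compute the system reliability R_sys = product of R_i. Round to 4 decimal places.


Components: [0.9818, 0.9059, 0.973]
After component 1 (R=0.9818): product = 0.9818
After component 2 (R=0.9059): product = 0.8894
After component 3 (R=0.973): product = 0.8654
R_sys = 0.8654

0.8654


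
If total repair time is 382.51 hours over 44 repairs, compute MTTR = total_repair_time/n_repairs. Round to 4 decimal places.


total_repair_time = 382.51
n_repairs = 44
MTTR = 382.51 / 44
MTTR = 8.6934

8.6934


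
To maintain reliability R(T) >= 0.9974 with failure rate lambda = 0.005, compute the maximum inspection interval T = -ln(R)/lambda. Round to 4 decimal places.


R_target = 0.9974
lambda = 0.005
-ln(0.9974) = 0.0026
T = 0.0026 / 0.005
T = 0.5207

0.5207


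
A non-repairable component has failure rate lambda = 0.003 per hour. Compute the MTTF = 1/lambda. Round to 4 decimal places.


lambda = 0.003
MTTF = 1 / 0.003
MTTF = 333.3333

333.3333


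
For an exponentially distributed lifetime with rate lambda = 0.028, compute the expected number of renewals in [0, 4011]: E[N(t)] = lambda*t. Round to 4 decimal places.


lambda = 0.028
t = 4011
E[N(t)] = lambda * t
E[N(t)] = 0.028 * 4011
E[N(t)] = 112.308

112.308


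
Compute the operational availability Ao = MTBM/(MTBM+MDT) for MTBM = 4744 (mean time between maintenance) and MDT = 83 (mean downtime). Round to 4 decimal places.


MTBM = 4744
MDT = 83
MTBM + MDT = 4827
Ao = 4744 / 4827
Ao = 0.9828

0.9828


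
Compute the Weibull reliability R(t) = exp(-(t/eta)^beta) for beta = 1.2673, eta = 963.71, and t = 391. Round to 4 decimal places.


beta = 1.2673, eta = 963.71, t = 391
t/eta = 391 / 963.71 = 0.4057
(t/eta)^beta = 0.4057^1.2673 = 0.3188
R(t) = exp(-0.3188)
R(t) = 0.727

0.727


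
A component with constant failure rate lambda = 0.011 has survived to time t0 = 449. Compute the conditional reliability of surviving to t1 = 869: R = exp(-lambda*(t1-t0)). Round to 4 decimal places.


lambda = 0.011
t0 = 449, t1 = 869
t1 - t0 = 420
lambda * (t1-t0) = 0.011 * 420 = 4.62
R = exp(-4.62)
R = 0.0099

0.0099


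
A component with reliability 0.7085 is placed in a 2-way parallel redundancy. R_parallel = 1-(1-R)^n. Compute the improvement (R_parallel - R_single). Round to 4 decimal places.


R_single = 0.7085, n = 2
1 - R_single = 0.2915
(1 - R_single)^n = 0.2915^2 = 0.085
R_parallel = 1 - 0.085 = 0.915
Improvement = 0.915 - 0.7085
Improvement = 0.2065

0.2065


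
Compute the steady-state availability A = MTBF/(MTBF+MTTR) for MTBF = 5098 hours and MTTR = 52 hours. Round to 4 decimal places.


MTBF = 5098
MTTR = 52
MTBF + MTTR = 5150
A = 5098 / 5150
A = 0.9899

0.9899


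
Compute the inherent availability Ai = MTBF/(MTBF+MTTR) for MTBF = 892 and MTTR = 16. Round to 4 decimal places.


MTBF = 892
MTTR = 16
MTBF + MTTR = 908
Ai = 892 / 908
Ai = 0.9824

0.9824


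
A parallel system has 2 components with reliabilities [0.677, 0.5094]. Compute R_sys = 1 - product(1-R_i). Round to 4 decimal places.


Components: [0.677, 0.5094]
(1 - 0.677) = 0.323, running product = 0.323
(1 - 0.5094) = 0.4906, running product = 0.1585
Product of (1-R_i) = 0.1585
R_sys = 1 - 0.1585 = 0.8415

0.8415


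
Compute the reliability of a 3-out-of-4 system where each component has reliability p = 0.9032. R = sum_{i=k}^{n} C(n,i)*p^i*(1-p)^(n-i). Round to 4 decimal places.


k = 3, n = 4, p = 0.9032
i=3: C(4,3)=4 * 0.9032^3 * 0.0968^1 = 0.2853
i=4: C(4,4)=1 * 0.9032^4 * 0.0968^0 = 0.6655
R = sum of terms = 0.9508

0.9508


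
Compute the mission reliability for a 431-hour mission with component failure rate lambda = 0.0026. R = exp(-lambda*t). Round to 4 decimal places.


lambda = 0.0026
mission_time = 431
lambda * t = 0.0026 * 431 = 1.1206
R = exp(-1.1206)
R = 0.3261

0.3261


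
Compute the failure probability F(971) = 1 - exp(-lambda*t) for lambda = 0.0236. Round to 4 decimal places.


lambda = 0.0236, t = 971
lambda * t = 22.9156
exp(-22.9156) = 0.0
F(t) = 1 - 0.0
F(t) = 1.0

1.0


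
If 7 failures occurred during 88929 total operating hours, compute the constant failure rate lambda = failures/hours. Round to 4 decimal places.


failures = 7
total_hours = 88929
lambda = 7 / 88929
lambda = 0.0001

0.0001


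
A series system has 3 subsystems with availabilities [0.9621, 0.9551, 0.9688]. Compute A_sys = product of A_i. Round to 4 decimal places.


Subsystems: [0.9621, 0.9551, 0.9688]
After subsystem 1 (A=0.9621): product = 0.9621
After subsystem 2 (A=0.9551): product = 0.9189
After subsystem 3 (A=0.9688): product = 0.8902
A_sys = 0.8902

0.8902


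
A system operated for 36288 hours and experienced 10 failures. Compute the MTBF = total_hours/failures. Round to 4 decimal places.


total_hours = 36288
failures = 10
MTBF = 36288 / 10
MTBF = 3628.8

3628.8


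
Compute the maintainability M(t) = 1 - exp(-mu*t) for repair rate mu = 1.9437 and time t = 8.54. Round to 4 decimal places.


mu = 1.9437, t = 8.54
mu * t = 1.9437 * 8.54 = 16.5992
exp(-16.5992) = 0.0
M(t) = 1 - 0.0
M(t) = 1.0

1.0


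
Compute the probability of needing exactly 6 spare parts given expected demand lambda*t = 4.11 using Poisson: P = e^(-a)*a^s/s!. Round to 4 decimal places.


a = 4.11, s = 6
e^(-a) = e^(-4.11) = 0.0164
a^s = 4.11^6 = 4820.0432
s! = 720
P = 0.0164 * 4820.0432 / 720
P = 0.1098

0.1098


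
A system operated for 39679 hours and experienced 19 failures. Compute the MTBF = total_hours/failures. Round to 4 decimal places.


total_hours = 39679
failures = 19
MTBF = 39679 / 19
MTBF = 2088.3684

2088.3684


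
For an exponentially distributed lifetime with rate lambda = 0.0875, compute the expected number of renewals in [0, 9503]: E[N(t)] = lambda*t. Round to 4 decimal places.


lambda = 0.0875
t = 9503
E[N(t)] = lambda * t
E[N(t)] = 0.0875 * 9503
E[N(t)] = 831.5125

831.5125


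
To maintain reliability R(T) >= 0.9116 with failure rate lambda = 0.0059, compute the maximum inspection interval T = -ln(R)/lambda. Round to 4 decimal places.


R_target = 0.9116
lambda = 0.0059
-ln(0.9116) = 0.0926
T = 0.0926 / 0.0059
T = 15.6871

15.6871


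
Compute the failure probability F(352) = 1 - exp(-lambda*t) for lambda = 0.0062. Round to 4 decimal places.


lambda = 0.0062, t = 352
lambda * t = 2.1824
exp(-2.1824) = 0.1128
F(t) = 1 - 0.1128
F(t) = 0.8872

0.8872


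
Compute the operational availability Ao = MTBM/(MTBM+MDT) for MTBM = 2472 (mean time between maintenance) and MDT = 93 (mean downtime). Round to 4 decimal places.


MTBM = 2472
MDT = 93
MTBM + MDT = 2565
Ao = 2472 / 2565
Ao = 0.9637

0.9637


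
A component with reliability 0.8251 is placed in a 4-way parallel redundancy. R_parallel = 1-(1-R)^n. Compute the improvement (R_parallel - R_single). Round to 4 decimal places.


R_single = 0.8251, n = 4
1 - R_single = 0.1749
(1 - R_single)^n = 0.1749^4 = 0.0009
R_parallel = 1 - 0.0009 = 0.9991
Improvement = 0.9991 - 0.8251
Improvement = 0.174

0.174


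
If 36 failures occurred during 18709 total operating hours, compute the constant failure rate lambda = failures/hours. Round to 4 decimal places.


failures = 36
total_hours = 18709
lambda = 36 / 18709
lambda = 0.0019

0.0019


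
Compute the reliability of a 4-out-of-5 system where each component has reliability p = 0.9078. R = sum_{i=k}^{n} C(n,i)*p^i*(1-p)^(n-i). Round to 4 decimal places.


k = 4, n = 5, p = 0.9078
i=4: C(5,4)=5 * 0.9078^4 * 0.0922^1 = 0.3131
i=5: C(5,5)=1 * 0.9078^5 * 0.0922^0 = 0.6165
R = sum of terms = 0.9296

0.9296
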